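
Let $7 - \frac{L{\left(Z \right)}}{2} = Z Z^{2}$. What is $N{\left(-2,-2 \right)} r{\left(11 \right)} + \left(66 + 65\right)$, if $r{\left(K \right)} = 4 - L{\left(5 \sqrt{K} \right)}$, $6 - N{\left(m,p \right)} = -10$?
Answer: $-29 + 44000 \sqrt{11} \approx 1.459 \cdot 10^{5}$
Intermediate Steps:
$N{\left(m,p \right)} = 16$ ($N{\left(m,p \right)} = 6 - -10 = 6 + 10 = 16$)
$L{\left(Z \right)} = 14 - 2 Z^{3}$ ($L{\left(Z \right)} = 14 - 2 Z Z^{2} = 14 - 2 Z^{3}$)
$r{\left(K \right)} = -10 + 250 K^{\frac{3}{2}}$ ($r{\left(K \right)} = 4 - \left(14 - 2 \left(5 \sqrt{K}\right)^{3}\right) = 4 - \left(14 - 2 \cdot 125 K^{\frac{3}{2}}\right) = 4 - \left(14 - 250 K^{\frac{3}{2}}\right) = 4 + \left(-14 + 250 K^{\frac{3}{2}}\right) = -10 + 250 K^{\frac{3}{2}}$)
$N{\left(-2,-2 \right)} r{\left(11 \right)} + \left(66 + 65\right) = 16 \left(-10 + 250 \cdot 11^{\frac{3}{2}}\right) + \left(66 + 65\right) = 16 \left(-10 + 250 \cdot 11 \sqrt{11}\right) + 131 = 16 \left(-10 + 2750 \sqrt{11}\right) + 131 = \left(-160 + 44000 \sqrt{11}\right) + 131 = -29 + 44000 \sqrt{11}$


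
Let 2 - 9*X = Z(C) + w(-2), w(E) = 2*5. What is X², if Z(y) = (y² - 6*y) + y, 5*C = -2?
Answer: 64516/50625 ≈ 1.2744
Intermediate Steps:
w(E) = 10
C = -⅖ (C = (⅕)*(-2) = -⅖ ≈ -0.40000)
Z(y) = y² - 5*y
X = -254/225 (X = 2/9 - (-2*(-5 - ⅖)/5 + 10)/9 = 2/9 - (-⅖*(-27/5) + 10)/9 = 2/9 - (54/25 + 10)/9 = 2/9 - ⅑*304/25 = 2/9 - 304/225 = -254/225 ≈ -1.1289)
X² = (-254/225)² = 64516/50625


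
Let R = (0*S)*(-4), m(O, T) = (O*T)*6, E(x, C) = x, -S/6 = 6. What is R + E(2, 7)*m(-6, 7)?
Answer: -504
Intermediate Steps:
S = -36 (S = -6*6 = -36)
m(O, T) = 6*O*T
R = 0 (R = (0*(-36))*(-4) = 0*(-4) = 0)
R + E(2, 7)*m(-6, 7) = 0 + 2*(6*(-6)*7) = 0 + 2*(-252) = 0 - 504 = -504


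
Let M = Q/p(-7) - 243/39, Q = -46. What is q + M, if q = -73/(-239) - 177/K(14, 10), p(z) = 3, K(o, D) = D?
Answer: -3631337/93210 ≈ -38.959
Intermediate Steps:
M = -841/39 (M = -46/3 - 243/39 = -46*1/3 - 243*1/39 = -46/3 - 81/13 = -841/39 ≈ -21.564)
q = -41573/2390 (q = -73/(-239) - 177/10 = -73*(-1/239) - 177*1/10 = 73/239 - 177/10 = -41573/2390 ≈ -17.395)
q + M = -41573/2390 - 841/39 = -3631337/93210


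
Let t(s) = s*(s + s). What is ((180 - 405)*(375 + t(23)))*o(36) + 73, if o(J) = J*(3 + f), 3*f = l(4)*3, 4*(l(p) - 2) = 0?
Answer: -58036427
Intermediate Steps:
t(s) = 2*s**2 (t(s) = s*(2*s) = 2*s**2)
l(p) = 2 (l(p) = 2 + (1/4)*0 = 2 + 0 = 2)
f = 2 (f = (2*3)/3 = (1/3)*6 = 2)
o(J) = 5*J (o(J) = J*(3 + 2) = J*5 = 5*J)
((180 - 405)*(375 + t(23)))*o(36) + 73 = ((180 - 405)*(375 + 2*23**2))*(5*36) + 73 = -225*(375 + 2*529)*180 + 73 = -225*(375 + 1058)*180 + 73 = -225*1433*180 + 73 = -322425*180 + 73 = -58036500 + 73 = -58036427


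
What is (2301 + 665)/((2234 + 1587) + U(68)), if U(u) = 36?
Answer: 2966/3857 ≈ 0.76899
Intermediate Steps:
(2301 + 665)/((2234 + 1587) + U(68)) = (2301 + 665)/((2234 + 1587) + 36) = 2966/(3821 + 36) = 2966/3857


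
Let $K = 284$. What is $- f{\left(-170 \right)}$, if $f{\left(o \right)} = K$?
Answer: $-284$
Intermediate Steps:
$f{\left(o \right)} = 284$
$- f{\left(-170 \right)} = \left(-1\right) 284 = -284$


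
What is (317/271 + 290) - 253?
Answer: 10344/271 ≈ 38.170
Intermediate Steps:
(317/271 + 290) - 253 = 78907/271 - 253 = 10344/271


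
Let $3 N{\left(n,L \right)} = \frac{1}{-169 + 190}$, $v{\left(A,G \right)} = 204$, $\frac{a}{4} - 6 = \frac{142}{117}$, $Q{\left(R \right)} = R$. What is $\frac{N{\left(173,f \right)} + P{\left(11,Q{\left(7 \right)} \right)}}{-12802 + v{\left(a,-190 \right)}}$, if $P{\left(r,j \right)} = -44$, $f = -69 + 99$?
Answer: $\frac{2771}{793674} \approx 0.0034914$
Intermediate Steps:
$a = \frac{3376}{117}$ ($a = 24 + 4 \cdot \frac{142}{117} = 24 + \frac{568}{117} = \frac{3376}{117} \approx 28.855$)
$f = 30$
$N{\left(n,L \right)} = \frac{1}{63}$ ($N{\left(n,L \right)} = \frac{1}{3 \left(-169 + 190\right)} = \frac{1}{3 \cdot 21} = \frac{1}{3} \cdot \frac{1}{21} = \frac{1}{63}$)
$\frac{N{\left(173,f \right)} + P{\left(11,Q{\left(7 \right)} \right)}}{-12802 + v{\left(a,-190 \right)}} = \frac{\frac{1}{63} - 44}{-12802 + 204} = - \frac{2771}{63 \left(-12598\right)} = \left(- \frac{2771}{63}\right) \left(- \frac{1}{12598}\right) = \frac{2771}{793674}$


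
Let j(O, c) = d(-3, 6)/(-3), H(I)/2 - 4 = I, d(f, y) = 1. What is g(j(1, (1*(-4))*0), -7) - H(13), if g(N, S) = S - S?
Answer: -34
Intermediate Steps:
H(I) = 8 + 2*I
j(O, c) = -⅓ (j(O, c) = 1/(-3) = 1*(-⅓) = -⅓)
g(N, S) = 0
g(j(1, (1*(-4))*0), -7) - H(13) = 0 - (8 + 2*13) = 0 - (8 + 26) = 0 - 1*34 = 0 - 34 = -34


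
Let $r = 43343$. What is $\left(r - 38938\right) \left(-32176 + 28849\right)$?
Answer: $-14655435$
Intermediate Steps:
$\left(r - 38938\right) \left(-32176 + 28849\right) = \left(43343 - 38938\right) \left(-32176 + 28849\right) = 4405 \left(-3327\right) = -14655435$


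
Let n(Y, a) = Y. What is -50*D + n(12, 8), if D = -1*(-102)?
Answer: -5088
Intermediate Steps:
D = 102
-50*D + n(12, 8) = -50*102 + 12 = -5100 + 12 = -5088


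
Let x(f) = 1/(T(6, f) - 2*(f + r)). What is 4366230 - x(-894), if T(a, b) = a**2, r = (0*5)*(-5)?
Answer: 7964003519/1824 ≈ 4.3662e+6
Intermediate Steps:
r = 0 (r = 0*(-5) = 0)
x(f) = 1/(36 - 2*f) (x(f) = 1/(6**2 - 2*(f + 0)) = 1/(36 - 2*f))
4366230 - x(-894) = 4366230 - (-1)/(-36 + 2*(-894)) = 4366230 - (-1)/(-36 - 1788) = 4366230 - (-1)/(-1824) = 4366230 - (-1)*(-1)/1824 = 4366230 - 1*1/1824 = 4366230 - 1/1824 = 7964003519/1824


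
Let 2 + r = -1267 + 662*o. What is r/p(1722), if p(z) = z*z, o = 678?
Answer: 149189/988428 ≈ 0.15094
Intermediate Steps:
p(z) = z²
r = 447567 (r = -2 + (-1267 + 662*678) = -2 + (-1267 + 448836) = -2 + 447569 = 447567)
r/p(1722) = 447567/(1722²) = 447567/2965284 = 447567*(1/2965284) = 149189/988428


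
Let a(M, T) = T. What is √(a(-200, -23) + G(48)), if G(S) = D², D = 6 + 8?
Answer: √173 ≈ 13.153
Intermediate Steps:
D = 14
G(S) = 196 (G(S) = 14² = 196)
√(a(-200, -23) + G(48)) = √(-23 + 196) = √173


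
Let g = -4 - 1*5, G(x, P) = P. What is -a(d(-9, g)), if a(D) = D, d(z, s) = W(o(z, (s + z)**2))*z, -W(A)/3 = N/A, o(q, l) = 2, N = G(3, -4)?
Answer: 54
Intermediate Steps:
N = -4
g = -9 (g = -4 - 5 = -9)
W(A) = 12/A (W(A) = -(-12)/A = 12/A)
d(z, s) = 6*z (d(z, s) = (12/2)*z = (12*(1/2))*z = 6*z)
-a(d(-9, g)) = -6*(-9) = -1*(-54) = 54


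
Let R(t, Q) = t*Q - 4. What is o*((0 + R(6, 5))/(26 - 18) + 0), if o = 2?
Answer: 13/2 ≈ 6.5000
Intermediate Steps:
R(t, Q) = -4 + Q*t (R(t, Q) = Q*t - 4 = -4 + Q*t)
o*((0 + R(6, 5))/(26 - 18) + 0) = 2*((0 + (-4 + 5*6))/(26 - 18) + 0) = 2*((0 + (-4 + 30))/8 + 0) = 2*((0 + 26)*(1/8) + 0) = 2*(26*(1/8) + 0) = 2*(13/4 + 0) = 2*(13/4) = 13/2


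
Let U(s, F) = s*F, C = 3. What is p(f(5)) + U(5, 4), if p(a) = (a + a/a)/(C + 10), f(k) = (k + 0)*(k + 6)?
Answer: 316/13 ≈ 24.308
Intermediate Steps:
U(s, F) = F*s
f(k) = k*(6 + k)
p(a) = 1/13 + a/13 (p(a) = (a + a/a)/(3 + 10) = (a + 1)/13 = (1 + a)*(1/13) = 1/13 + a/13)
p(f(5)) + U(5, 4) = (1/13 + (5*(6 + 5))/13) + 4*5 = (1/13 + (5*11)/13) + 20 = (1/13 + (1/13)*55) + 20 = (1/13 + 55/13) + 20 = 56/13 + 20 = 316/13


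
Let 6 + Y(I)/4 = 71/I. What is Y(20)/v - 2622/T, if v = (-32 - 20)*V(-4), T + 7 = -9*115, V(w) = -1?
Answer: 315331/135460 ≈ 2.3279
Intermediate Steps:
Y(I) = -24 + 284/I (Y(I) = -24 + 4*(71/I) = -24 + 284/I)
T = -1042 (T = -7 - 9*115 = -7 - 1035 = -1042)
v = 52 (v = (-32 - 20)*(-1) = -52*(-1) = 52)
Y(20)/v - 2622/T = (-24 + 284/20)/52 - 2622/(-1042) = (-24 + 284*(1/20))*(1/52) - 2622*(-1/1042) = (-24 + 71/5)*(1/52) + 1311/521 = -49/5*1/52 + 1311/521 = -49/260 + 1311/521 = 315331/135460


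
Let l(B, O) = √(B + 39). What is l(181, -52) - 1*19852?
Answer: -19852 + 2*√55 ≈ -19837.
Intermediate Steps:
l(B, O) = √(39 + B)
l(181, -52) - 1*19852 = √(39 + 181) - 1*19852 = √220 - 19852 = 2*√55 - 19852 = -19852 + 2*√55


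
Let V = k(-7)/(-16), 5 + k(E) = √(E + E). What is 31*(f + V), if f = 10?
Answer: 5115/16 - 31*I*√14/16 ≈ 319.69 - 7.2495*I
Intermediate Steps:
k(E) = -5 + √2*√E (k(E) = -5 + √(E + E) = -5 + √(2*E) = -5 + √2*√E)
V = 5/16 - I*√14/16 (V = (-5 + √2*√(-7))/(-16) = (-5 + √2*(I*√7))*(-1/16) = (-5 + I*√14)*(-1/16) = 5/16 - I*√14/16 ≈ 0.3125 - 0.23385*I)
31*(f + V) = 31*(10 + (5/16 - I*√14/16)) = 31*(165/16 - I*√14/16) = 5115/16 - 31*I*√14/16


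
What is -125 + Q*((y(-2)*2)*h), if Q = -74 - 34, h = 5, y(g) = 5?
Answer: -5525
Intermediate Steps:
Q = -108
-125 + Q*((y(-2)*2)*h) = -125 - 108*5*2*5 = -125 - 1080*5 = -125 - 108*50 = -125 - 5400 = -5525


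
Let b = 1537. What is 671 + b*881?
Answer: 1354768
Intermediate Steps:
671 + b*881 = 671 + 1537*881 = 671 + 1354097 = 1354768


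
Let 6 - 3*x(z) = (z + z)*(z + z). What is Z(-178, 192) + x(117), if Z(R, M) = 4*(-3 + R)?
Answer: -18974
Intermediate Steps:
Z(R, M) = -12 + 4*R
x(z) = 2 - 4*z²/3 (x(z) = 2 - (z + z)*(z + z)/3 = 2 - 2*z*2*z/3 = 2 - 4*z²/3)
Z(-178, 192) + x(117) = (-12 + 4*(-178)) + (2 - 4/3*117²) = (-12 - 712) + (2 - 4/3*13689) = -724 + (2 - 18252) = -724 - 18250 = -18974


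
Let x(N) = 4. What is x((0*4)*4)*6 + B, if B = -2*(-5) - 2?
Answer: 32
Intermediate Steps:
B = 8 (B = 10 - 2 = 8)
x((0*4)*4)*6 + B = 4*6 + 8 = 24 + 8 = 32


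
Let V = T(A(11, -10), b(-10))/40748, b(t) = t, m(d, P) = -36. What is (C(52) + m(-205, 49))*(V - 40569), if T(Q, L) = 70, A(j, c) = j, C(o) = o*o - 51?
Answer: -2163088601707/20374 ≈ -1.0617e+8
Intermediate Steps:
C(o) = -51 + o² (C(o) = o² - 51 = -51 + o²)
V = 35/20374 (V = 70/40748 = 70*(1/40748) = 35/20374 ≈ 0.0017179)
(C(52) + m(-205, 49))*(V - 40569) = ((-51 + 52²) - 36)*(35/20374 - 40569) = ((-51 + 2704) - 36)*(-826552771/20374) = (2653 - 36)*(-826552771/20374) = 2617*(-826552771/20374) = -2163088601707/20374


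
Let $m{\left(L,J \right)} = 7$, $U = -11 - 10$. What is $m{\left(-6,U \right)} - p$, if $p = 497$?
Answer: $-490$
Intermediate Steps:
$U = -21$
$m{\left(-6,U \right)} - p = 7 - 497 = -490$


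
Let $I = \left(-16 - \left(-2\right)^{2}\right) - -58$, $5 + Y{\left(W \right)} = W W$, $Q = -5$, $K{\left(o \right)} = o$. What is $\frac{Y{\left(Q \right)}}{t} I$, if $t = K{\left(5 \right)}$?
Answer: $152$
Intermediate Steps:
$t = 5$
$Y{\left(W \right)} = -5 + W^{2}$ ($Y{\left(W \right)} = -5 + W W = -5 + W^{2}$)
$I = 38$ ($I = \left(-16 - 4\right) + 58 = -20 + 58 = 38$)
$\frac{Y{\left(Q \right)}}{t} I = \frac{-5 + \left(-5\right)^{2}}{5} \cdot 38 = \left(-5 + 25\right) \frac{1}{5} \cdot 38 = 20 \cdot \frac{1}{5} \cdot 38 = 4 \cdot 38 = 152$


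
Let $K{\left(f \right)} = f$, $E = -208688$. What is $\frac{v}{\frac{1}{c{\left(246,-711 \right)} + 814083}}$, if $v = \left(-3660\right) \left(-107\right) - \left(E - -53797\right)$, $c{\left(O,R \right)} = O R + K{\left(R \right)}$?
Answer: $348928692126$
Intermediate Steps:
$c{\left(O,R \right)} = R + O R$ ($c{\left(O,R \right)} = O R + R = R + O R$)
$v = 546511$ ($v = \left(-3660\right) \left(-107\right) - \left(-208688 - -53797\right) = 391620 - \left(-208688 + 53797\right) = 391620 - -154891 = 391620 + 154891 = 546511$)
$\frac{v}{\frac{1}{c{\left(246,-711 \right)} + 814083}} = \frac{546511}{\frac{1}{- 711 \left(1 + 246\right) + 814083}} = \frac{546511}{\frac{1}{\left(-711\right) 247 + 814083}} = \frac{546511}{\frac{1}{-175617 + 814083}} = \frac{546511}{\frac{1}{638466}} = 546511 \frac{1}{\frac{1}{638466}} = 546511 \cdot 638466 = 348928692126$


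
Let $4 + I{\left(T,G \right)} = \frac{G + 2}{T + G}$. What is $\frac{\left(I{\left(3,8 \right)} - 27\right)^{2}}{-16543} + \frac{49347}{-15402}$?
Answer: $- \frac{33488498821}{10276743202} \approx -3.2587$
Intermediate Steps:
$I{\left(T,G \right)} = -4 + \frac{2 + G}{G + T}$ ($I{\left(T,G \right)} = -4 + \frac{G + 2}{T + G} = -4 + \frac{2 + G}{G + T}$)
$\frac{\left(I{\left(3,8 \right)} - 27\right)^{2}}{-16543} + \frac{49347}{-15402} = \frac{\left(\frac{2 - 12 - 24}{8 + 3} - 27\right)^{2}}{-16543} + \frac{49347}{-15402} = \left(\frac{2 - 12 - 24}{11} - 27\right)^{2} \left(- \frac{1}{16543}\right) + 49347 \left(- \frac{1}{15402}\right) = \left(\frac{1}{11} \left(-34\right) - 27\right)^{2} \left(- \frac{1}{16543}\right) - \frac{16449}{5134} = \left(- \frac{34}{11} - 27\right)^{2} \left(- \frac{1}{16543}\right) - \frac{16449}{5134} = \left(- \frac{331}{11}\right)^{2} \left(- \frac{1}{16543}\right) - \frac{16449}{5134} = \frac{109561}{121} \left(- \frac{1}{16543}\right) - \frac{16449}{5134} = - \frac{109561}{2001703} - \frac{16449}{5134} = - \frac{33488498821}{10276743202}$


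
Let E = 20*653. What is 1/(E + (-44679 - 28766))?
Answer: -1/60385 ≈ -1.6560e-5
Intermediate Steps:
E = 13060
1/(E + (-44679 - 28766)) = 1/(13060 + (-44679 - 28766)) = 1/(13060 - 73445) = 1/(-60385) = -1/60385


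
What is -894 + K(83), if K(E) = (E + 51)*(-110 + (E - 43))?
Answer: -10274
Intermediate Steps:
K(E) = (-153 + E)*(51 + E) (K(E) = (51 + E)*(-110 + (-43 + E)) = (51 + E)*(-153 + E) = (-153 + E)*(51 + E))
-894 + K(83) = -894 + (-7803 + 83² - 102*83) = -894 + (-7803 + 6889 - 8466) = -894 - 9380 = -10274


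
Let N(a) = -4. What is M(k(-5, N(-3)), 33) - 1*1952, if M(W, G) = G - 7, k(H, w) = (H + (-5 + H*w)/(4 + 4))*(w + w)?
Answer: -1926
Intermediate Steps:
k(H, w) = 2*w*(-5/8 + H + H*w/8) (k(H, w) = (H + (-5 + H*w)/8)*(2*w) = (H + (-5 + H*w)*(⅛))*(2*w) = (H + (-5/8 + H*w/8))*(2*w) = (-5/8 + H + H*w/8)*(2*w) = 2*w*(-5/8 + H + H*w/8))
M(W, G) = -7 + G
M(k(-5, N(-3)), 33) - 1*1952 = (-7 + 33) - 1*1952 = 26 - 1952 = -1926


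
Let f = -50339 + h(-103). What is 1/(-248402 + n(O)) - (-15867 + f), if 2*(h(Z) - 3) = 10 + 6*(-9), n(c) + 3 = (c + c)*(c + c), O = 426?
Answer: 31622371276/477499 ≈ 66225.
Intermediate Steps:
n(c) = -3 + 4*c² (n(c) = -3 + (c + c)*(c + c) = -3 + (2*c)*(2*c) = -3 + 4*c²)
h(Z) = -19 (h(Z) = 3 + (10 + 6*(-9))/2 = 3 + (10 - 54)/2 = 3 + (½)*(-44) = 3 - 22 = -19)
f = -50358 (f = -50339 - 19 = -50358)
1/(-248402 + n(O)) - (-15867 + f) = 1/(-248402 + (-3 + 4*426²)) - (-15867 - 50358) = 1/(-248402 + (-3 + 4*181476)) - 1*(-66225) = 1/(-248402 + (-3 + 725904)) + 66225 = 1/(-248402 + 725901) + 66225 = 1/477499 + 66225 = 31622371276/477499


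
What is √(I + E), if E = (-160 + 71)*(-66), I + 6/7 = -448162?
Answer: I*√21672154/7 ≈ 665.05*I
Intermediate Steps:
I = -3137140/7 (I = -6/7 - 448162 = -3137140/7 ≈ -4.4816e+5)
E = 5874 (E = -89*(-66) = 5874)
√(I + E) = √(-3137140/7 + 5874) = √(-3096022/7) = I*√21672154/7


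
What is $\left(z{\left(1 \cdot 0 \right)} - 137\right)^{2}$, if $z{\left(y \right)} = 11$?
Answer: $15876$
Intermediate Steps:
$\left(z{\left(1 \cdot 0 \right)} - 137\right)^{2} = \left(11 - 137\right)^{2} = \left(-126\right)^{2} = 15876$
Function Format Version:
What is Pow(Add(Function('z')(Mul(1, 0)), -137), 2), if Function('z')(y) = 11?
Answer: 15876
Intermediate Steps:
Pow(Add(Function('z')(Mul(1, 0)), -137), 2) = Pow(Add(11, -137), 2) = Pow(-126, 2) = 15876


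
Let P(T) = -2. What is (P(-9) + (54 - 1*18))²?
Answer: 1156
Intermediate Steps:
(P(-9) + (54 - 1*18))² = (-2 + (54 - 1*18))² = (-2 + (54 - 18))² = (-2 + 36)² = 34² = 1156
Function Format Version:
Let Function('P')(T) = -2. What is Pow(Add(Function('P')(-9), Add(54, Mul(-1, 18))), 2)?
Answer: 1156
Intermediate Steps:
Pow(Add(Function('P')(-9), Add(54, Mul(-1, 18))), 2) = Pow(Add(-2, Add(54, Mul(-1, 18))), 2) = Pow(Add(-2, Add(54, -18)), 2) = Pow(Add(-2, 36), 2) = Pow(34, 2) = 1156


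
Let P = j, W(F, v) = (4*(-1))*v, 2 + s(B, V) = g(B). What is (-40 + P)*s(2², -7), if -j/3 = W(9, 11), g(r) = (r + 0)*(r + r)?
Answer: 2760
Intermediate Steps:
g(r) = 2*r² (g(r) = r*(2*r) = 2*r²)
s(B, V) = -2 + 2*B²
W(F, v) = -4*v
j = 132 (j = -(-12)*11 = -3*(-44) = 132)
P = 132
(-40 + P)*s(2², -7) = (-40 + 132)*(-2 + 2*(2²)²) = 92*(-2 + 2*4²) = 92*(-2 + 2*16) = 92*(-2 + 32) = 92*30 = 2760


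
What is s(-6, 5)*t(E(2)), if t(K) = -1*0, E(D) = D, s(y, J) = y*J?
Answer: 0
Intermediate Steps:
s(y, J) = J*y
t(K) = 0
s(-6, 5)*t(E(2)) = (5*(-6))*0 = -30*0 = 0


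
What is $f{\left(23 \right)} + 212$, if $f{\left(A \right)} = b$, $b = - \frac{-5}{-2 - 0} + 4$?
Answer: $\frac{427}{2} \approx 213.5$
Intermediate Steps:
$b = \frac{3}{2}$ ($b = - \frac{-5}{-2 + 0} + 4 = - \frac{-5}{-2} + 4 = - \frac{\left(-5\right) \left(-1\right)}{2} + 4 = \left(-1\right) \frac{5}{2} + 4 = - \frac{5}{2} + 4 = \frac{3}{2} \approx 1.5$)
$f{\left(A \right)} = \frac{3}{2}$
$f{\left(23 \right)} + 212 = \frac{3}{2} + 212 = \frac{427}{2}$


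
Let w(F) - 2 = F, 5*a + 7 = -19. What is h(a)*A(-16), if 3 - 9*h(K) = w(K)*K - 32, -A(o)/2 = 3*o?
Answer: 4896/25 ≈ 195.84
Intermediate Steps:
a = -26/5 (a = -7/5 + (⅕)*(-19) = -7/5 - 19/5 = -26/5 ≈ -5.2000)
A(o) = -6*o
w(F) = 2 + F
h(K) = 35/9 - K*(2 + K)/9 (h(K) = ⅓ - ((2 + K)*K - 32)/9 = ⅓ - (K*(2 + K) - 32)/9 = ⅓ - (-32 + K*(2 + K))/9 = ⅓ + (32/9 - K*(2 + K)/9) = 35/9 - K*(2 + K)/9)
h(a)*A(-16) = (35/9 - ⅑*(-26/5)*(2 - 26/5))*(-6*(-16)) = (35/9 - ⅑*(-26/5)*(-16/5))*96 = (35/9 - 416/225)*96 = (51/25)*96 = 4896/25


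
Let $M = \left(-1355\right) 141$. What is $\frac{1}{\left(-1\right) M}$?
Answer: $\frac{1}{191055} \approx 5.2341 \cdot 10^{-6}$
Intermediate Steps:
$M = -191055$
$\frac{1}{\left(-1\right) M} = \frac{1}{\left(-1\right) \left(-191055\right)} = \frac{1}{191055}$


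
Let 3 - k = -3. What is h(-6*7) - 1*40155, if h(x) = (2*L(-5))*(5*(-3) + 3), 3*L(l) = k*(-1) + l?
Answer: -40067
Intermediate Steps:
k = 6 (k = 3 - 1*(-3) = 3 + 3 = 6)
L(l) = -2 + l/3 (L(l) = (6*(-1) + l)/3 = (-6 + l)/3 = -2 + l/3)
h(x) = 88 (h(x) = (2*(-2 + (1/3)*(-5)))*(5*(-3) + 3) = (2*(-2 - 5/3))*(-15 + 3) = (2*(-11/3))*(-12) = -22/3*(-12) = 88)
h(-6*7) - 1*40155 = 88 - 1*40155 = 88 - 40155 = -40067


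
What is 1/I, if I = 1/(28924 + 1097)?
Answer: 30021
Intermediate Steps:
I = 1/30021 ≈ 3.3310e-5
1/I = 1/(1/30021) = 30021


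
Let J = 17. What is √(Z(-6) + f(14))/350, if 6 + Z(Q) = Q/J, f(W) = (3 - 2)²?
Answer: I*√1547/5950 ≈ 0.0066104*I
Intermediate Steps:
f(W) = 1 (f(W) = 1² = 1)
Z(Q) = -6 + Q/17
√(Z(-6) + f(14))/350 = √((-6 + (1/17)*(-6)) + 1)/350 = √((-6 - 6/17) + 1)*(1/350) = √(-108/17 + 1)*(1/350) = √(-91/17)*(1/350) = (I*√1547/17)*(1/350) = I*√1547/5950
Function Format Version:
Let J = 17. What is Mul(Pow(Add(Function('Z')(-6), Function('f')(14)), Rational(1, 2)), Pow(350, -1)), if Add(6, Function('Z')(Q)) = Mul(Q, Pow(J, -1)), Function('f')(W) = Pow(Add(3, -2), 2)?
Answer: Mul(Rational(1, 5950), I, Pow(1547, Rational(1, 2))) ≈ Mul(0.0066104, I)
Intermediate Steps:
Function('f')(W) = 1 (Function('f')(W) = Pow(1, 2) = 1)
Function('Z')(Q) = Add(-6, Mul(Rational(1, 17), Q)) (Function('Z')(Q) = Add(-6, Mul(Q, Pow(17, -1))) = Add(-6, Mul(Q, Rational(1, 17))) = Add(-6, Mul(Rational(1, 17), Q)))
Mul(Pow(Add(Function('Z')(-6), Function('f')(14)), Rational(1, 2)), Pow(350, -1)) = Mul(Pow(Add(Add(-6, Mul(Rational(1, 17), -6)), 1), Rational(1, 2)), Pow(350, -1)) = Mul(Pow(Add(Add(-6, Rational(-6, 17)), 1), Rational(1, 2)), Rational(1, 350)) = Mul(Pow(Add(Rational(-108, 17), 1), Rational(1, 2)), Rational(1, 350)) = Mul(Pow(Rational(-91, 17), Rational(1, 2)), Rational(1, 350)) = Mul(Mul(Rational(1, 17), I, Pow(1547, Rational(1, 2))), Rational(1, 350)) = Mul(Rational(1, 5950), I, Pow(1547, Rational(1, 2)))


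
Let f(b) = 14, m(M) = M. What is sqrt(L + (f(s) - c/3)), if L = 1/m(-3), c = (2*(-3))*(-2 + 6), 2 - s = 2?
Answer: sqrt(195)/3 ≈ 4.6547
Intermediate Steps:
s = 0 (s = 2 - 1*2 = 2 - 2 = 0)
c = -24 (c = -6*4 = -24)
L = -1/3 (L = 1/(-3) = -1/3 ≈ -0.33333)
sqrt(L + (f(s) - c/3)) = sqrt(-1/3 + (14 - (-24)/3)) = sqrt(-1/3 + (14 - 1*(-8))) = sqrt(-1/3 + (14 + 8)) = sqrt(-1/3 + 22) = sqrt(65/3) = sqrt(195)/3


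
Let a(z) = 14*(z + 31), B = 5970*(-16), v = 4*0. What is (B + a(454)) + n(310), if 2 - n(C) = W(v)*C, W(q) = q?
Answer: -88728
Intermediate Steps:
v = 0
B = -95520
n(C) = 2 (n(C) = 2 - 0*C = 2 - 1*0 = 2 + 0 = 2)
a(z) = 434 + 14*z (a(z) = 14*(31 + z) = 434 + 14*z)
(B + a(454)) + n(310) = (-95520 + (434 + 14*454)) + 2 = (-95520 + (434 + 6356)) + 2 = (-95520 + 6790) + 2 = -88730 + 2 = -88728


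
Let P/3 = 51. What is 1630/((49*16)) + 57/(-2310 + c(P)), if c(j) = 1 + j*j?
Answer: 4304711/2067800 ≈ 2.0818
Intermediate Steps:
P = 153 (P = 3*51 = 153)
c(j) = 1 + j²
1630/((49*16)) + 57/(-2310 + c(P)) = 1630/((49*16)) + 57/(-2310 + (1 + 153²)) = 1630/784 + 57/(-2310 + (1 + 23409)) = 1630*(1/784) + 57/(-2310 + 23410) = 815/392 + 57/21100 = 4304711/2067800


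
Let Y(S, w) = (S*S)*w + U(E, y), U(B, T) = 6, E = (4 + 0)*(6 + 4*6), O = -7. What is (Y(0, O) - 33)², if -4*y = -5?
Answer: 729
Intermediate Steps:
y = 5/4 (y = -¼*(-5) = 5/4 ≈ 1.2500)
E = 120 (E = 4*(6 + 24) = 4*30 = 120)
Y(S, w) = 6 + w*S² (Y(S, w) = (S*S)*w + 6 = S²*w + 6 = w*S² + 6 = 6 + w*S²)
(Y(0, O) - 33)² = ((6 - 7*0²) - 33)² = ((6 - 7*0) - 33)² = ((6 + 0) - 33)² = (6 - 33)² = (-27)² = 729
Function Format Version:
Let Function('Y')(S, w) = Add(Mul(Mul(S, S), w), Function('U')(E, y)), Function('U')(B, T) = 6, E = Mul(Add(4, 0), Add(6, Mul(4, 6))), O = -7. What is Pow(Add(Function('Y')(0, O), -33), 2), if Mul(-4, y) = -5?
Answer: 729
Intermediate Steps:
y = Rational(5, 4) (y = Mul(Rational(-1, 4), -5) = Rational(5, 4) ≈ 1.2500)
E = 120 (E = Mul(4, Add(6, 24)) = Mul(4, 30) = 120)
Function('Y')(S, w) = Add(6, Mul(w, Pow(S, 2))) (Function('Y')(S, w) = Add(Mul(Mul(S, S), w), 6) = Add(Mul(Pow(S, 2), w), 6) = Add(Mul(w, Pow(S, 2)), 6) = Add(6, Mul(w, Pow(S, 2))))
Pow(Add(Function('Y')(0, O), -33), 2) = Pow(Add(Add(6, Mul(-7, Pow(0, 2))), -33), 2) = Pow(Add(Add(6, Mul(-7, 0)), -33), 2) = Pow(Add(Add(6, 0), -33), 2) = Pow(Add(6, -33), 2) = Pow(-27, 2) = 729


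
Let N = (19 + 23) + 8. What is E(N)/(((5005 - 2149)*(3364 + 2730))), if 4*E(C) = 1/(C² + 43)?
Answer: 1/177038207808 ≈ 5.6485e-12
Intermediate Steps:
N = 50 (N = 42 + 8 = 50)
E(C) = 1/(4*(43 + C²)) (E(C) = 1/(4*(C² + 43)) = 1/(4*(43 + C²)))
E(N)/(((5005 - 2149)*(3364 + 2730))) = (1/(4*(43 + 50²)))/(((5005 - 2149)*(3364 + 2730))) = (1/(4*(43 + 2500)))/((2856*6094)) = ((¼)/2543)/17404464 = ((¼)*(1/2543))*(1/17404464) = (1/10172)*(1/17404464) = 1/177038207808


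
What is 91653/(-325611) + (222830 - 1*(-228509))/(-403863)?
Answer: -6813933284/4870453159 ≈ -1.3990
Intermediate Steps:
91653/(-325611) + (222830 - 1*(-228509))/(-403863) = 91653*(-1/325611) + (222830 + 228509)*(-1/403863) = -30551/108537 + 451339*(-1/403863) = -30551/108537 - 451339/403863 = -6813933284/4870453159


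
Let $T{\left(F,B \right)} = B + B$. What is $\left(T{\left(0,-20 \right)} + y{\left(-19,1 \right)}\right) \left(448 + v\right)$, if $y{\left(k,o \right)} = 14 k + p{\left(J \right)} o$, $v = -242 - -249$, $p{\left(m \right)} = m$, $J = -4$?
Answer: $-141050$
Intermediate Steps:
$v = 7$ ($v = -242 + 249 = 7$)
$T{\left(F,B \right)} = 2 B$
$y{\left(k,o \right)} = - 4 o + 14 k$ ($y{\left(k,o \right)} = 14 k - 4 o = - 4 o + 14 k$)
$\left(T{\left(0,-20 \right)} + y{\left(-19,1 \right)}\right) \left(448 + v\right) = \left(2 \left(-20\right) + \left(\left(-4\right) 1 + 14 \left(-19\right)\right)\right) \left(448 + 7\right) = \left(-40 - 270\right) 455 = \left(-310\right) 455 = -141050$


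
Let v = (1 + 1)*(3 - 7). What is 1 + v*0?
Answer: 1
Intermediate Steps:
v = -8 (v = 2*(-4) = -8)
1 + v*0 = 1 - 8*0 = 1 + 0 = 1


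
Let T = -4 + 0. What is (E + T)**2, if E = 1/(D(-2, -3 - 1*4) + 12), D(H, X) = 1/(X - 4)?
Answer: 263169/17161 ≈ 15.335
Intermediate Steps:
T = -4
D(H, X) = 1/(-4 + X)
E = 11/131 (E = 1/(1/(-4 + (-3 - 1*4)) + 12) = 1/(1/(-4 + (-3 - 4)) + 12) = 1/(1/(-4 - 7) + 12) = 1/(1/(-11) + 12) = 1/(-1/11 + 12) = 1/(131/11) = 11/131 ≈ 0.083969)
(E + T)**2 = (11/131 - 4)**2 = (-513/131)**2 = 263169/17161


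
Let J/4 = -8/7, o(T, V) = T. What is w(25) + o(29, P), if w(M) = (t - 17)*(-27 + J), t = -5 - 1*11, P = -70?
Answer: 7496/7 ≈ 1070.9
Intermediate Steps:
t = -16 (t = -5 - 11 = -16)
J = -32/7 (J = 4*(-8/7) = -32/7 ≈ -4.5714)
w(M) = 7293/7 (w(M) = (-16 - 17)*(-27 - 32/7) = -33*(-221/7) = 7293/7)
w(25) + o(29, P) = 7293/7 + 29 = 7496/7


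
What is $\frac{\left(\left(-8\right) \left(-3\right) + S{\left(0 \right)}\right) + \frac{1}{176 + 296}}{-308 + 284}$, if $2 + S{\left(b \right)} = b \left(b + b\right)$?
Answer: $- \frac{10385}{11328} \approx -0.91675$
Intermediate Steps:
$S{\left(b \right)} = -2 + 2 b^{2}$ ($S{\left(b \right)} = -2 + b \left(b + b\right) = -2 + b 2 b = -2 + 2 b^{2}$)
$\frac{\left(\left(-8\right) \left(-3\right) + S{\left(0 \right)}\right) + \frac{1}{176 + 296}}{-308 + 284} = \frac{\left(\left(-8\right) \left(-3\right) - \left(2 - 2 \cdot 0^{2}\right)\right) + \frac{1}{176 + 296}}{-308 + 284} = \frac{\left(24 + \left(-2 + 2 \cdot 0\right)\right) + \frac{1}{472}}{-24} = \left(\left(24 + \left(-2 + 0\right)\right) + \frac{1}{472}\right) \left(- \frac{1}{24}\right) = \left(\left(24 - 2\right) + \frac{1}{472}\right) \left(- \frac{1}{24}\right) = \left(22 + \frac{1}{472}\right) \left(- \frac{1}{24}\right) = \frac{10385}{472} \left(- \frac{1}{24}\right) = - \frac{10385}{11328}$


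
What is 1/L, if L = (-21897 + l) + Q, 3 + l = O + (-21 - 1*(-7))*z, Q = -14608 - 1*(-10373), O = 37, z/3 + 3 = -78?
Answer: -1/22696 ≈ -4.4061e-5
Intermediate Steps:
z = -243 (z = -9 + 3*(-78) = -9 - 234 = -243)
Q = -4235 (Q = -14608 + 10373 = -4235)
l = 3436 (l = -3 + (37 + (-21 - 1*(-7))*(-243)) = -3 + (37 + (-21 + 7)*(-243)) = -3 + (37 - 14*(-243)) = -3 + (37 + 3402) = -3 + 3439 = 3436)
L = -22696 (L = (-21897 + 3436) - 4235 = -18461 - 4235 = -22696)
1/L = 1/(-22696) = -1/22696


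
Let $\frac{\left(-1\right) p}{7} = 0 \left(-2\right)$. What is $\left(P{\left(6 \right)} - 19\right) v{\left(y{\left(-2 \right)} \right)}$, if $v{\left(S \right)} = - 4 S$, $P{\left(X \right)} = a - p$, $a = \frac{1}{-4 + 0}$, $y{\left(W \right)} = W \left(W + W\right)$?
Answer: $616$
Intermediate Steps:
$y{\left(W \right)} = 2 W^{2}$ ($y{\left(W \right)} = W 2 W = 2 W^{2}$)
$p = 0$ ($p = - 7 \cdot 0 \left(-2\right) = \left(-7\right) 0 = 0$)
$a = - \frac{1}{4}$ ($a = \frac{1}{-4} = - \frac{1}{4} \approx -0.25$)
$P{\left(X \right)} = - \frac{1}{4}$ ($P{\left(X \right)} = - \frac{1}{4} - 0 = - \frac{1}{4} + 0 = - \frac{1}{4}$)
$\left(P{\left(6 \right)} - 19\right) v{\left(y{\left(-2 \right)} \right)} = \left(- \frac{1}{4} - 19\right) \left(- 4 \cdot 2 \left(-2\right)^{2}\right) = - \frac{77 \left(- 4 \cdot 2 \cdot 4\right)}{4} = - \frac{77 \left(\left(-4\right) 8\right)}{4} = \left(- \frac{77}{4}\right) \left(-32\right) = 616$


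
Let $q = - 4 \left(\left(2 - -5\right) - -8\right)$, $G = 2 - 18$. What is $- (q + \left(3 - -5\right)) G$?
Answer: $-832$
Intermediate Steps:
$G = -16$ ($G = 2 - 18 = -16$)
$q = -60$ ($q = - 4 \left(\left(2 + 5\right) + 8\right) = - 4 \left(7 + 8\right) = \left(-4\right) 15 = -60$)
$- (q + \left(3 - -5\right)) G = - (-60 + \left(3 - -5\right)) \left(-16\right) = - (-60 + \left(3 + 5\right)) \left(-16\right) = - (-60 + 8) \left(-16\right) = \left(-1\right) \left(-52\right) \left(-16\right) = 52 \left(-16\right) = -832$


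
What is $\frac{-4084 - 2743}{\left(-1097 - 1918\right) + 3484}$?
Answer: $- \frac{6827}{469} \approx -14.557$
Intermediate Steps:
$\frac{-4084 - 2743}{\left(-1097 - 1918\right) + 3484} = \frac{-4084 - 2743}{-3015 + 3484} = - \frac{6827}{469}$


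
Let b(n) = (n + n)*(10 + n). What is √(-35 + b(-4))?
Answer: I*√83 ≈ 9.1104*I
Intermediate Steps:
b(n) = 2*n*(10 + n) (b(n) = (2*n)*(10 + n) = 2*n*(10 + n))
√(-35 + b(-4)) = √(-35 + 2*(-4)*(10 - 4)) = √(-35 + 2*(-4)*6) = √(-35 - 48) = √(-83) = I*√83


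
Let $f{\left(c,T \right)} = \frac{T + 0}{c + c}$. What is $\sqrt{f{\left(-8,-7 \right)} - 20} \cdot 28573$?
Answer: $\frac{28573 i \sqrt{313}}{4} \approx 1.2638 \cdot 10^{5} i$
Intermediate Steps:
$f{\left(c,T \right)} = \frac{T}{2 c}$
$\sqrt{f{\left(-8,-7 \right)} - 20} \cdot 28573 = \sqrt{\frac{1}{2} \left(-7\right) \frac{1}{-8} - 20} \cdot 28573 = \sqrt{\frac{1}{2} \left(-7\right) \left(- \frac{1}{8}\right) - 20} \cdot 28573 = \sqrt{\frac{7}{16} - 20} \cdot 28573 = \sqrt{- \frac{313}{16}} \cdot 28573 = \frac{i \sqrt{313}}{4} \cdot 28573 = \frac{28573 i \sqrt{313}}{4}$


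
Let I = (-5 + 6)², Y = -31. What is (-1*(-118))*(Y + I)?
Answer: -3540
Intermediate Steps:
I = 1 (I = 1² = 1)
(-1*(-118))*(Y + I) = (-1*(-118))*(-31 + 1) = 118*(-30) = -3540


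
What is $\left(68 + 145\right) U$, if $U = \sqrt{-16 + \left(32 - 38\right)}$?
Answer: $213 i \sqrt{22} \approx 999.06 i$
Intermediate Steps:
$U = i \sqrt{22}$ ($U = \sqrt{-16 + \left(32 - 38\right)} = \sqrt{-16 - 6} = \sqrt{-22} = i \sqrt{22} \approx 4.6904 i$)
$\left(68 + 145\right) U = \left(68 + 145\right) i \sqrt{22} = 213 i \sqrt{22}$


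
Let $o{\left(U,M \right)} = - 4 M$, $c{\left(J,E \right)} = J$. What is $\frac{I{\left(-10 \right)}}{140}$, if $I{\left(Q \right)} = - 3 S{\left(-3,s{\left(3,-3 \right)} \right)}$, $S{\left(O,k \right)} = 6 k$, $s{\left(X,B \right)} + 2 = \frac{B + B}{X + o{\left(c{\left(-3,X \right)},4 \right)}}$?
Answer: $\frac{18}{91} \approx 0.1978$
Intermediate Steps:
$s{\left(X,B \right)} = -2 + \frac{2 B}{-16 + X}$ ($s{\left(X,B \right)} = -2 + \frac{B + B}{X - 16} = -2 + \frac{2 B}{X - 16} = -2 + \frac{2 B}{-16 + X}$)
$I{\left(Q \right)} = \frac{360}{13}$ ($I{\left(Q \right)} = - 3 \cdot 6 \frac{2 \left(16 - 3 - 3\right)}{-16 + 3} = - 3 \cdot 6 \frac{2 \left(16 - 3 - 3\right)}{-13} = - 3 \cdot 6 \cdot 2 \left(- \frac{1}{13}\right) 10 = - 3 \cdot 6 \left(- \frac{20}{13}\right) = \left(-3\right) \left(- \frac{120}{13}\right) = \frac{360}{13}$)
$\frac{I{\left(-10 \right)}}{140} = \frac{1}{140} \cdot \frac{360}{13} = \frac{18}{91}$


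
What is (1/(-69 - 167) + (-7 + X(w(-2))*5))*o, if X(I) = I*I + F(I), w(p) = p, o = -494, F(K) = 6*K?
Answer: 2739971/118 ≈ 23220.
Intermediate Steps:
X(I) = I² + 6*I (X(I) = I*I + 6*I = I² + 6*I)
(1/(-69 - 167) + (-7 + X(w(-2))*5))*o = (1/(-69 - 167) + (-7 - 2*(6 - 2)*5))*(-494) = (1/(-236) + (-7 - 2*4*5))*(-494) = (-1/236 + (-7 - 8*5))*(-494) = (-1/236 + (-7 - 40))*(-494) = (-1/236 - 47)*(-494) = -11093/236*(-494) = 2739971/118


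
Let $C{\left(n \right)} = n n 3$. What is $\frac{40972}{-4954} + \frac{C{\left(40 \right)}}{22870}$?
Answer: $- \frac{45662522}{5664899} \approx -8.0606$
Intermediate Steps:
$C{\left(n \right)} = 3 n^{2}$ ($C{\left(n \right)} = n^{2} \cdot 3 = 3 n^{2}$)
$\frac{40972}{-4954} + \frac{C{\left(40 \right)}}{22870} = \frac{40972}{-4954} + \frac{3 \cdot 40^{2}}{22870} = 40972 \left(- \frac{1}{4954}\right) + 3 \cdot 1600 \cdot \frac{1}{22870} = - \frac{20486}{2477} + 4800 \cdot \frac{1}{22870} = - \frac{20486}{2477} + \frac{480}{2287} = - \frac{45662522}{5664899}$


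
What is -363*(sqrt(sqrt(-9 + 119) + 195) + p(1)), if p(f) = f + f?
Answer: -726 - 363*sqrt(195 + sqrt(110)) ≈ -5929.6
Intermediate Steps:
p(f) = 2*f
-363*(sqrt(sqrt(-9 + 119) + 195) + p(1)) = -363*(sqrt(sqrt(-9 + 119) + 195) + 2*1) = -363*(sqrt(sqrt(110) + 195) + 2) = -363*(sqrt(195 + sqrt(110)) + 2) = -363*(2 + sqrt(195 + sqrt(110))) = -726 - 363*sqrt(195 + sqrt(110))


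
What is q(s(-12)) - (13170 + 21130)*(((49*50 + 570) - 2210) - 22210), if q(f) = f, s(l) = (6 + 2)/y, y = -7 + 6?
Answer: 734019992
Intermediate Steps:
y = -1
s(l) = -8 (s(l) = (6 + 2)/(-1) = 8*(-1) = -8)
q(s(-12)) - (13170 + 21130)*(((49*50 + 570) - 2210) - 22210) = -8 - (13170 + 21130)*(((49*50 + 570) - 2210) - 22210) = -8 - 34300*(((2450 + 570) - 2210) - 22210) = -8 - 34300*((3020 - 2210) - 22210) = -8 - 34300*(810 - 22210) = -8 - 34300*(-21400) = -8 - 1*(-734020000) = -8 + 734020000 = 734019992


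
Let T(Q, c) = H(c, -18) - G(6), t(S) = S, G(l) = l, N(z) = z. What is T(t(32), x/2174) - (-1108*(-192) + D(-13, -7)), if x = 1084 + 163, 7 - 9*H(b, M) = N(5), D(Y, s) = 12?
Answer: -1914784/9 ≈ -2.1275e+5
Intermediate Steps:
H(b, M) = 2/9 (H(b, M) = 7/9 - ⅑*5 = 7/9 - 5/9 = 2/9)
x = 1247
T(Q, c) = -52/9 (T(Q, c) = 2/9 - 1*6 = 2/9 - 6 = -52/9)
T(t(32), x/2174) - (-1108*(-192) + D(-13, -7)) = -52/9 - (-1108*(-192) + 12) = -52/9 - (212736 + 12) = -52/9 - 1*212748 = -52/9 - 212748 = -1914784/9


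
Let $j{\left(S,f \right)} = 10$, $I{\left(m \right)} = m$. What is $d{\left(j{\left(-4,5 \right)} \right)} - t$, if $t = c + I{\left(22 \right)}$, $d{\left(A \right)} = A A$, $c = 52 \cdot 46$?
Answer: $-2314$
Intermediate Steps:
$c = 2392$
$d{\left(A \right)} = A^{2}$
$t = 2414$ ($t = 2392 + 22 = 2414$)
$d{\left(j{\left(-4,5 \right)} \right)} - t = 10^{2} - 2414 = 100 - 2414 = -2314$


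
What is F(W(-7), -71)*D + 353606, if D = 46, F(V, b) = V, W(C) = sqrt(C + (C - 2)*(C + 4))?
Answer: 353606 + 92*sqrt(5) ≈ 3.5381e+5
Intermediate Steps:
W(C) = sqrt(C + (-2 + C)*(4 + C))
F(W(-7), -71)*D + 353606 = sqrt(-8 + (-7)**2 + 3*(-7))*46 + 353606 = sqrt(-8 + 49 - 21)*46 + 353606 = sqrt(20)*46 + 353606 = (2*sqrt(5))*46 + 353606 = 92*sqrt(5) + 353606 = 353606 + 92*sqrt(5)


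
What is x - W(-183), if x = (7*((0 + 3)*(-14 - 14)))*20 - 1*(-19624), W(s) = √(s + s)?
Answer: 7864 - I*√366 ≈ 7864.0 - 19.131*I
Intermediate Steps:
W(s) = √2*√s (W(s) = √(2*s) = √2*√s)
x = 7864 (x = (7*(3*(-28)))*20 + 19624 = (7*(-84))*20 + 19624 = -588*20 + 19624 = -11760 + 19624 = 7864)
x - W(-183) = 7864 - √2*√(-183) = 7864 - √2*I*√183 = 7864 - I*√366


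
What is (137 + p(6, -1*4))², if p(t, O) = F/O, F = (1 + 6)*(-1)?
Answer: 308025/16 ≈ 19252.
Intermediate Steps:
F = -7 (F = 7*(-1) = -7)
p(t, O) = -7/O
(137 + p(6, -1*4))² = (137 - 7/((-1*4)))² = (137 - 7/(-4))² = (137 - 7*(-¼))² = (137 + 7/4)² = (555/4)² = 308025/16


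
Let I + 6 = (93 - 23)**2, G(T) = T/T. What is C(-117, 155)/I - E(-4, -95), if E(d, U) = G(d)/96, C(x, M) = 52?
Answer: 49/234912 ≈ 0.00020859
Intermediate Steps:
G(T) = 1
I = 4894 (I = -6 + (93 - 23)**2 = -6 + 70**2 = -6 + 4900 = 4894)
E(d, U) = 1/96
C(-117, 155)/I - E(-4, -95) = 52/4894 - 1*1/96 = 52*(1/4894) - 1/96 = 26/2447 - 1/96 = 49/234912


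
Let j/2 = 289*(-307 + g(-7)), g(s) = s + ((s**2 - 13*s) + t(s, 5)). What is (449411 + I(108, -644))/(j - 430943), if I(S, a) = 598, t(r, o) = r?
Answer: -450009/535561 ≈ -0.84026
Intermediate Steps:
g(s) = s**2 - 11*s (g(s) = s + ((s**2 - 13*s) + s) = s + (s**2 - 12*s) = s**2 - 11*s)
j = -104618 (j = 2*(289*(-307 - 7*(-11 - 7))) = 2*(289*(-307 - 7*(-18))) = 2*(289*(-307 + 126)) = 2*(289*(-181)) = 2*(-52309) = -104618)
(449411 + I(108, -644))/(j - 430943) = (449411 + 598)/(-104618 - 430943) = 450009/(-535561) = 450009*(-1/535561) = -450009/535561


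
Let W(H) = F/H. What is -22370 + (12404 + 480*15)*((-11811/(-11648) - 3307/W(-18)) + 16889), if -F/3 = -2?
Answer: 117730087627/224 ≈ 5.2558e+8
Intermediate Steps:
F = 6 (F = -3*(-2) = 6)
W(H) = 6/H
-22370 + (12404 + 480*15)*((-11811/(-11648) - 3307/W(-18)) + 16889) = -22370 + (12404 + 480*15)*((-11811/(-11648) - 3307/(6/(-18))) + 16889) = -22370 + (12404 + 7200)*((-11811*(-1/11648) - 3307/(6*(-1/18))) + 16889) = -22370 + 19604*((11811/11648 - 3307/(-⅓)) + 16889) = -22370 + 19604*((11811/11648 - 3307*(-3)) + 16889) = -22370 + 19604*((11811/11648 + 9921) + 16889) = -22370 + 19604*(115571619/11648 + 16889) = -22370 + 19604*(312294691/11648) = -22370 + 117735098507/224 = 117730087627/224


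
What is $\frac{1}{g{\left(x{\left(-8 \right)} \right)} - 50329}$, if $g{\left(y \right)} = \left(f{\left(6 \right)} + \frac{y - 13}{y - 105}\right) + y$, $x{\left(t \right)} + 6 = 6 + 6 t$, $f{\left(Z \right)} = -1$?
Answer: $- \frac{153}{7707773} \approx -1.985 \cdot 10^{-5}$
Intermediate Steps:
$x{\left(t \right)} = 6 t$ ($x{\left(t \right)} = -6 + \left(6 + 6 t\right) = 6 t$)
$g{\left(y \right)} = -1 + y + \frac{-13 + y}{-105 + y}$ ($g{\left(y \right)} = \left(-1 + \frac{y - 13}{y - 105}\right) + y = \left(-1 + \frac{-13 + y}{-105 + y}\right) + y = -1 + y + \frac{-13 + y}{-105 + y}$)
$\frac{1}{g{\left(x{\left(-8 \right)} \right)} - 50329} = \frac{1}{\frac{92 + \left(6 \left(-8\right)\right)^{2} - 105 \cdot 6 \left(-8\right)}{-105 + 6 \left(-8\right)} - 50329} = \frac{1}{\frac{92 + \left(-48\right)^{2} - -5040}{-105 - 48} - 50329} = \frac{1}{\frac{92 + 2304 + 5040}{-153} - 50329} = \frac{1}{\left(- \frac{1}{153}\right) 7436 - 50329} = \frac{1}{- \frac{7436}{153} - 50329} = \frac{1}{- \frac{7707773}{153}} = - \frac{153}{7707773}$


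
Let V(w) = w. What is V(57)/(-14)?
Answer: -57/14 ≈ -4.0714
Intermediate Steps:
V(57)/(-14) = 57/(-14) = 57*(-1/14) = -57/14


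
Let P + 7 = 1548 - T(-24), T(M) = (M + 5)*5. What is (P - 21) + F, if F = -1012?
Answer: 603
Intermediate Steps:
T(M) = 25 + 5*M (T(M) = (5 + M)*5 = 25 + 5*M)
P = 1636 (P = -7 + (1548 - (25 + 5*(-24))) = -7 + (1548 - (25 - 120)) = -7 + (1548 - 1*(-95)) = -7 + (1548 + 95) = -7 + 1643 = 1636)
(P - 21) + F = (1636 - 21) - 1012 = 1615 - 1012 = 603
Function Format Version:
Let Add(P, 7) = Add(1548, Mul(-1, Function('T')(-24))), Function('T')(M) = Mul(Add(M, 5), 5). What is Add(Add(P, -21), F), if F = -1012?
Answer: 603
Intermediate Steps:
Function('T')(M) = Add(25, Mul(5, M)) (Function('T')(M) = Mul(Add(5, M), 5) = Add(25, Mul(5, M)))
P = 1636 (P = Add(-7, Add(1548, Mul(-1, Add(25, Mul(5, -24))))) = Add(-7, Add(1548, Mul(-1, Add(25, -120)))) = Add(-7, Add(1548, Mul(-1, -95))) = Add(-7, Add(1548, 95)) = Add(-7, 1643) = 1636)
Add(Add(P, -21), F) = Add(Add(1636, -21), -1012) = Add(1615, -1012) = 603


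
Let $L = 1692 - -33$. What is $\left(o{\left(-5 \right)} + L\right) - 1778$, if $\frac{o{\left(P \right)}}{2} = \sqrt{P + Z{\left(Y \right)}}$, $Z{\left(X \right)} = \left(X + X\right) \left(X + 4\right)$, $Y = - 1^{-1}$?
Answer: $-53 + 2 i \sqrt{11} \approx -53.0 + 6.6332 i$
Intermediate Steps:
$Y = -1$ ($Y = \left(-1\right) 1 = -1$)
$Z{\left(X \right)} = 2 X \left(4 + X\right)$
$L = 1725$ ($L = 1692 + 33 = 1725$)
$o{\left(P \right)} = 2 \sqrt{-6 + P}$ ($o{\left(P \right)} = 2 \sqrt{P + 2 \left(-1\right) \left(4 - 1\right)} = 2 \sqrt{P + 2 \left(-1\right) 3} = 2 \sqrt{P - 6} = 2 \sqrt{-6 + P}$)
$\left(o{\left(-5 \right)} + L\right) - 1778 = \left(2 \sqrt{-6 - 5} + 1725\right) - 1778 = \left(2 \sqrt{-11} + 1725\right) - 1778 = \left(2 i \sqrt{11} + 1725\right) - 1778 = \left(1725 + 2 i \sqrt{11}\right) - 1778 = -53 + 2 i \sqrt{11}$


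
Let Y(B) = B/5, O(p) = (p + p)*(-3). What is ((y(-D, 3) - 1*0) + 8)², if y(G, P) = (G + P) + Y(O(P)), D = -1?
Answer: 1764/25 ≈ 70.560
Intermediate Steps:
O(p) = -6*p (O(p) = (2*p)*(-3) = -6*p)
Y(B) = B/5 (Y(B) = B*(⅕) = B/5)
y(G, P) = G - P/5 (y(G, P) = (G + P) + (-6*P)/5 = (G + P) - 6*P/5 = G - P/5)
((y(-D, 3) - 1*0) + 8)² = (((-1*(-1) - ⅕*3) - 1*0) + 8)² = (((1 - ⅗) + 0) + 8)² = ((⅖ + 0) + 8)² = (⅖ + 8)² = (42/5)² = 1764/25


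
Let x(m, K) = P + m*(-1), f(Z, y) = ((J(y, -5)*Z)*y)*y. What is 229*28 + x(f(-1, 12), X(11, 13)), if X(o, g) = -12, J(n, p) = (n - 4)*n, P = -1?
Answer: 20235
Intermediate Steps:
J(n, p) = n*(-4 + n) (J(n, p) = (-4 + n)*n = n*(-4 + n))
f(Z, y) = Z*y³*(-4 + y) (f(Z, y) = (((y*(-4 + y))*Z)*y)*y = ((Z*y*(-4 + y))*y)*y = (Z*y²*(-4 + y))*y = Z*y³*(-4 + y))
x(m, K) = -1 - m (x(m, K) = -1 + m*(-1) = -1 - m)
229*28 + x(f(-1, 12), X(11, 13)) = 229*28 + (-1 - (-1)*12³*(-4 + 12)) = 6412 + (-1 - (-1)*1728*8) = 6412 + (-1 - 1*(-13824)) = 6412 + (-1 + 13824) = 6412 + 13823 = 20235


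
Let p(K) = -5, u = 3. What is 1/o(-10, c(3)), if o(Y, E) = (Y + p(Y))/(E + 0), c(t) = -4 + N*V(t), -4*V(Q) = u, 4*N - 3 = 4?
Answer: 17/48 ≈ 0.35417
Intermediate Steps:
N = 7/4 (N = ¾ + (¼)*4 = ¾ + 1 = 7/4 ≈ 1.7500)
V(Q) = -¾ (V(Q) = -¼*3 = -¾)
c(t) = -85/16 (c(t) = -4 + (7/4)*(-¾) = -4 - 21/16 = -85/16)
o(Y, E) = (-5 + Y)/E (o(Y, E) = (Y - 5)/(E + 0) = (-5 + Y)/E)
1/o(-10, c(3)) = 1/((-5 - 10)/(-85/16)) = 1/(-16/85*(-15)) = 1/(48/17) = 17/48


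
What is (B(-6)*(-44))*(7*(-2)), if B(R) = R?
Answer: -3696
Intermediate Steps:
(B(-6)*(-44))*(7*(-2)) = (-6*(-44))*(7*(-2)) = 264*(-14) = -3696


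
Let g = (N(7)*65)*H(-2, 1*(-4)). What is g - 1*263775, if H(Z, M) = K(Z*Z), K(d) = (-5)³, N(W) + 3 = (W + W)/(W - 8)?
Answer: -125650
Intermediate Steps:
N(W) = -3 + 2*W/(-8 + W) (N(W) = -3 + (W + W)/(W - 8) = -3 + (2*W)/(-8 + W) = -3 + 2*W/(-8 + W))
K(d) = -125
H(Z, M) = -125
g = 138125 (g = (((24 - 1*7)/(-8 + 7))*65)*(-125) = (((24 - 7)/(-1))*65)*(-125) = (-1*17*65)*(-125) = -17*65*(-125) = -1105*(-125) = 138125)
g - 1*263775 = 138125 - 1*263775 = 138125 - 263775 = -125650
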